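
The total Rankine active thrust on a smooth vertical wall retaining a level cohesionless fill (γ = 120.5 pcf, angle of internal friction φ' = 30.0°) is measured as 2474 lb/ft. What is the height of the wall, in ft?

11.1 ft

K_a = 0.3333. P_a = ½ K_a γ H² ⇒ H = √(2P_a/(K_a γ)).
H = √(2×2474/(0.3333×120.5)) = 11.10 ft.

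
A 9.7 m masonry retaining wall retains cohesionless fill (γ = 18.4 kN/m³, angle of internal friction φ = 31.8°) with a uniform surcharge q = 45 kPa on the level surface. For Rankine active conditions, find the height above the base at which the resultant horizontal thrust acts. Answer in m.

K_a = 0.3098.
Triangular part P₁ = ½K_aγH² = 268.2 at H/3 = 3.233 m; rectangular part P₂ = K_a q H = 135.2 at H/2 = 4.850 m.
ȳ = (P₁·3.233 + P₂·4.850)/(P₁+P₂) = 3.775 m.

3.78 m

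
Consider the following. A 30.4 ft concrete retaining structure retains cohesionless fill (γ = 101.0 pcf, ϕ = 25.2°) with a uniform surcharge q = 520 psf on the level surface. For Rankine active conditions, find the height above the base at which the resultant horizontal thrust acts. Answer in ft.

K_a = 0.4027.
Triangular part P₁ = ½K_aγH² = 18800 at H/3 = 10.13 ft; rectangular part P₂ = K_a q H = 6367 at H/2 = 15.20 ft.
ȳ = (P₁·10.13 + P₂·15.20)/(P₁+P₂) = 11.42 ft.

11.4 ft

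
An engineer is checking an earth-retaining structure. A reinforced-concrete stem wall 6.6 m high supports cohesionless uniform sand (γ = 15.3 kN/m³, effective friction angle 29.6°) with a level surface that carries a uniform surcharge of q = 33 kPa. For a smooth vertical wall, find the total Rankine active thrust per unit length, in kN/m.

187 kN/m

K_a = tan²(45° − φ/2) = 0.3387.
Soil triangle: ½ K_a γ H² = 0.5×0.3387×15.3×6.6² = 112.9 kN/m.
Surcharge rectangle: K_a q H = 0.3387×33×6.6 = 73.78 kN/m.
Total = 112.9 + 73.78 = 186.7 kN/m.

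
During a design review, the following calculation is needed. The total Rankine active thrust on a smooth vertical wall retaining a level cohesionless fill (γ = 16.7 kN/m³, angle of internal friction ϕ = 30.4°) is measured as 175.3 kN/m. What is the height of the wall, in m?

8.00 m

K_a = 0.3280. P_a = ½ K_a γ H² ⇒ H = √(2P_a/(K_a γ)).
H = √(2×175.3/(0.3280×16.7)) = 8.000 m.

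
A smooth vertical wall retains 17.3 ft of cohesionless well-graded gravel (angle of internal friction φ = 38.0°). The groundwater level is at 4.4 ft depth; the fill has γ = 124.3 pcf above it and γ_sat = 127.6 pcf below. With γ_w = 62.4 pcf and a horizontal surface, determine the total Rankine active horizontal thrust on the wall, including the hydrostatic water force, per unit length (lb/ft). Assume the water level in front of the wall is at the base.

8450 lb/ft

K_a = tan²(45° − φ/2) = 0.2379.
γ' = 127.6 − 62.4 = 65.20 pcf. Depth below WT = 12.9 ft.
σ'_h at WT = K_a γ d_w = 130.1 psf; at base = 130.1 + K_a γ' × 12.9 = 330.2 psf.
P₁ (0–4.4 ft) = ½×130.1×4.4 = 286.2. P₂ (4.4–17.3 ft) = ½(130.1+330.2)×12.9 = 2969.
P_w = ½ γ_w h₂² = 0.5×62.4×12.9² = 5192. Total = 286.2+2969+5192 = 8447 lb/ft.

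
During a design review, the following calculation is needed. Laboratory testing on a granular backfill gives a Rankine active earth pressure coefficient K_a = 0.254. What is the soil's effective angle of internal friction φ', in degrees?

K_a = tan²(45° − φ/2) ⇒ 45° − φ/2 = arctan(√0.254) = 26.75°.
φ = 2(45° − 26.75°) = 36.51°.

36.5°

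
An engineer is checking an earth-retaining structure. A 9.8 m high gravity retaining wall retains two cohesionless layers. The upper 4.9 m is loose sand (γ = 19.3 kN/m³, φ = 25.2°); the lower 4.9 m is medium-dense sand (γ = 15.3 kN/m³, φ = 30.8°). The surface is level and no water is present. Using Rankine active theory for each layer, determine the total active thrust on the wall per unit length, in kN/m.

302 kN/m

K_a1 = tan²(45°−25.2°/2) = 0.4027; K_a2 = tan²(45°−30.8°/2) = 0.3227.
Layer 1: σ at base = K_a1 γ₁ h₁ = 38.09 kPa; P₁ = ½×38.09×4.9 = 93.31.
Layer 2: σ_v at top = γ₁h₁ = 94.57; σ_h top = K_a2×94.57 = 30.52; σ_h base = K_a2×(94.57+15.3×4.9) = 54.71.
P₂ = ½(30.52+54.71)×4.9 = 208.8. Total P_a = 93.31+208.8 = 302.1 kN/m.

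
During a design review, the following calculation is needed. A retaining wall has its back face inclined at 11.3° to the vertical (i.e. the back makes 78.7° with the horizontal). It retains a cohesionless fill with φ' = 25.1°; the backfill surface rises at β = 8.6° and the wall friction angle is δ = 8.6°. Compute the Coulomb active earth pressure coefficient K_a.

K_a = sin²(α+φ) / [sin²α · sin(α−δ) · (1 + √{sin(φ+δ)sin(φ−β) / (sin(α−δ)sin(α+β))})²].
With α = 78.7°, φ = 25.1°, δ = 8.6°, β = 8.6°: K_a = 0.5249.

0.525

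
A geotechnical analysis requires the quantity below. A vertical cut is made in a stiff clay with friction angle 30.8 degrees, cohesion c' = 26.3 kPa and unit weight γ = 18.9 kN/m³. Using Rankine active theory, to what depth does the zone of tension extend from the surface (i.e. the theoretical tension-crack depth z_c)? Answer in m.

4.90 m

K_a = tan²(45° − 30.8°/2) = 0.3227; √K_a = 0.5681.
The active pressure is zero where K_a γ z = 2c√K_a, so z_c = 2c/(γ√K_a) = 2×26.3/(18.9×0.5681) = 4.899 m.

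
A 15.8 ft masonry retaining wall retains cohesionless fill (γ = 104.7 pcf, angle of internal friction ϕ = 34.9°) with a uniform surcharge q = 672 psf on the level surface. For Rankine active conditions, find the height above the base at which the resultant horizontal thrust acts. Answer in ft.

6.45 ft

K_a = 0.2721.
Triangular part P₁ = ½K_aγH² = 3557 at H/3 = 5.267 ft; rectangular part P₂ = K_a q H = 2890 at H/2 = 7.900 ft.
ȳ = (P₁·5.267 + P₂·7.900)/(P₁+P₂) = 6.447 ft.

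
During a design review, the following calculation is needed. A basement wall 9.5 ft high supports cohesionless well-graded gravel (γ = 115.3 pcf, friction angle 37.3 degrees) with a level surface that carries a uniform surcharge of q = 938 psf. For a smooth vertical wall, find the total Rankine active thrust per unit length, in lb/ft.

K_a = tan²(45° − φ/2) = 0.2453.
Soil triangle: ½ K_a γ H² = 0.5×0.2453×115.3×9.5² = 1276 lb/ft.
Surcharge rectangle: K_a q H = 0.2453×938×9.5 = 2186 lb/ft.
Total = 1276 + 2186 = 3463 lb/ft.

3460 lb/ft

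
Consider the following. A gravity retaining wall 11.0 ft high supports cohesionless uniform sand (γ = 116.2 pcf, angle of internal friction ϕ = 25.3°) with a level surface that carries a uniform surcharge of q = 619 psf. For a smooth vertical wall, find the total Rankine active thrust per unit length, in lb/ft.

5550 lb/ft

K_a = tan²(45° − φ/2) = 0.4012.
Soil triangle: ½ K_a γ H² = 0.5×0.4012×116.2×11.0² = 2820 lb/ft.
Surcharge rectangle: K_a q H = 0.4012×619×11.0 = 2732 lb/ft.
Total = 2820 + 2732 = 5552 lb/ft.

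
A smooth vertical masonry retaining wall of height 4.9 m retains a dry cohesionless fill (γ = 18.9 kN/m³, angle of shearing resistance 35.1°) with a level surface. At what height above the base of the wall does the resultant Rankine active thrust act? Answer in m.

K_a = 0.2698.
The pressure distribution is triangular, so the resultant acts at H/3 above the base = 4.9/3 = 1.633 m.

1.63 m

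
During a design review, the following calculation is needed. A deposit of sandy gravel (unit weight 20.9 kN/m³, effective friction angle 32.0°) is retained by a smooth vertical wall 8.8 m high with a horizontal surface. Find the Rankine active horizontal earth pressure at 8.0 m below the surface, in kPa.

51.4 kPa

K_a = (1 − sin φ)/(1 + sin φ) = 0.3073.
σ_h = K_a γ z = 0.3073 × 20.9 × 8.0 = 51.37 kPa.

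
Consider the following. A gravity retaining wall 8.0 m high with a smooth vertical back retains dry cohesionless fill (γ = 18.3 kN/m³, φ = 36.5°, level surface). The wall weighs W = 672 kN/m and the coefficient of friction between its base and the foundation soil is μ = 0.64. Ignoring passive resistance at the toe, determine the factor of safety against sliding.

2.89

K_a = tan²(45° − 36.5°/2) = 0.2541.
P_a = ½K_aγH² = 0.5×0.2541×18.3×8.0² = 148.8 kN/m, acting at H/3 = 2.667 m above the base.
FS_sliding = μW / P_a = 0.64×672 / 148.8 = 2.891.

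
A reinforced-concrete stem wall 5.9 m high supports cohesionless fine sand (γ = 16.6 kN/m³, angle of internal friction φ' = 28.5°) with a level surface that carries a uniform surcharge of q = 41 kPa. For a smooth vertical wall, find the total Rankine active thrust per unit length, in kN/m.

K_a = tan²(45° − φ/2) = 0.3540.
Soil triangle: ½ K_a γ H² = 0.5×0.3540×16.6×5.9² = 102.3 kN/m.
Surcharge rectangle: K_a q H = 0.3540×41×5.9 = 85.62 kN/m.
Total = 102.3 + 85.62 = 187.9 kN/m.

188 kN/m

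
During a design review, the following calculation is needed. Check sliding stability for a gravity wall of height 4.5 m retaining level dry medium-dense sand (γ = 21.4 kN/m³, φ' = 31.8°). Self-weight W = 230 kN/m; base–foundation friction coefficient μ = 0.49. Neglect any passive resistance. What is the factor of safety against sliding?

1.68

K_a = tan²(45° − 31.8°/2) = 0.3098.
P_a = ½K_aγH² = 0.5×0.3098×21.4×4.5² = 67.12 kN/m, acting at H/3 = 1.500 m above the base.
FS_sliding = μW / P_a = 0.49×230 / 67.12 = 1.679.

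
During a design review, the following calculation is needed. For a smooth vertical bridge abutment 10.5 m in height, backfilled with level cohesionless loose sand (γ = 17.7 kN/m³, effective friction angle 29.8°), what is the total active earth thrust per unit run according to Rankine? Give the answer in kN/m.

328 kN/m

K_a = tan²(45° − φ/2) = 0.3360.
P_a = ½ K_a γ H² = 0.5 × 0.3360 × 17.7 × 10.5² = 327.9 kN/m.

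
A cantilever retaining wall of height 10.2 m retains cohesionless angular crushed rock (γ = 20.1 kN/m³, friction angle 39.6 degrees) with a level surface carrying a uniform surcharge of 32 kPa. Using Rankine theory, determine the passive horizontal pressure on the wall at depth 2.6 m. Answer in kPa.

381 kPa

K_p = (1 + sin φ)/(1 − sin φ) = 4.516.
σ_v = γz + q = 20.1 × 2.6 + 32 = 84.26 kPa.
σ_h = K_p σ_v = 4.516 × 84.26 = 380.5 kPa.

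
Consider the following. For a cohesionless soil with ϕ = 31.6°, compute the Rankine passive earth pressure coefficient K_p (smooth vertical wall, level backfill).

3.20

K_p = (1 + sin φ)/(1 − sin φ) = tan²(45° + 31.6°/2) = 3.202.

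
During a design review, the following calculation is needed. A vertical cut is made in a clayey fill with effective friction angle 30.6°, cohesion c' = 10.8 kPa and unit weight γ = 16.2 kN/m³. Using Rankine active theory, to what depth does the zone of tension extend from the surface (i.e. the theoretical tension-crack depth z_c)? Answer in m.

2.34 m

K_a = tan²(45° − 30.6°/2) = 0.3253; √K_a = 0.5704.
The active pressure is zero where K_a γ z = 2c√K_a, so z_c = 2c/(γ√K_a) = 2×10.8/(16.2×0.5704) = 2.338 m.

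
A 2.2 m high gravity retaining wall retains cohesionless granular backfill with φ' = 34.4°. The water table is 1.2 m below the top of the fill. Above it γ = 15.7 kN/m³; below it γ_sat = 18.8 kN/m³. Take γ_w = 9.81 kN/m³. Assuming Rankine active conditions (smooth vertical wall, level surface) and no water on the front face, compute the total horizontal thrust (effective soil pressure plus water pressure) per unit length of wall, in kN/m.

K_a = tan²(45° − φ/2) = 0.2780.
γ' = 18.8 − 9.81 = 8.990 kN/m³. Depth below WT = 1.0 m.
σ'_h at WT = K_a γ d_w = 5.237 kPa; at base = 5.237 + K_a γ' × 1.0 = 7.736 kPa.
P₁ (0–1.2 m) = ½×5.237×1.2 = 3.142. P₂ (1.2–2.2 m) = ½(5.237+7.736)×1.0 = 6.487.
P_w = ½ γ_w h₂² = 0.5×9.81×1.0² = 4.905. Total = 3.142+6.487+4.905 = 14.53 kN/m.

14.5 kN/m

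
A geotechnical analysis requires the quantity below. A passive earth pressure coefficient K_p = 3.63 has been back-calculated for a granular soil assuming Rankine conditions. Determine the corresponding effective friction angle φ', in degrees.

K_p = (1+sin φ)/(1−sin φ) ⇒ sin φ = (K_p − 1)/(K_p + 1) = 0.5680.
φ = arcsin(0.5680) = 34.61°.

34.6°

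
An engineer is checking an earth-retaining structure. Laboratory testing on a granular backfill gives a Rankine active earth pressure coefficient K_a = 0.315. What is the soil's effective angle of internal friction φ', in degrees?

K_a = tan²(45° − φ/2) ⇒ 45° − φ/2 = arctan(√0.315) = 29.30°.
φ = 2(45° − 29.30°) = 31.39°.

31.4°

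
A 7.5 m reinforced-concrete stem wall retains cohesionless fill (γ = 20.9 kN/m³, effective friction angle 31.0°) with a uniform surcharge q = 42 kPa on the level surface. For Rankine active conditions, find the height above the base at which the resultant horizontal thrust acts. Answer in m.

K_a = 0.3201.
Triangular part P₁ = ½K_aγH² = 188.2 at H/3 = 2.500 m; rectangular part P₂ = K_a q H = 100.8 at H/2 = 3.750 m.
ȳ = (P₁·2.500 + P₂·3.750)/(P₁+P₂) = 2.936 m.

2.94 m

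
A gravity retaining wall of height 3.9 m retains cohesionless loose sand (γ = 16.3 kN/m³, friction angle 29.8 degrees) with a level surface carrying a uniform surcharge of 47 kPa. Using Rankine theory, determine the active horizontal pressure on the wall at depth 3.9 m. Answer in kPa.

37.2 kPa

K_a = (1 − sin φ)/(1 + sin φ) = 0.3360.
σ_v = γz + q = 16.3 × 3.9 + 47 = 110.6 kPa.
σ_h = K_a σ_v = 0.3360 × 110.6 = 37.15 kPa.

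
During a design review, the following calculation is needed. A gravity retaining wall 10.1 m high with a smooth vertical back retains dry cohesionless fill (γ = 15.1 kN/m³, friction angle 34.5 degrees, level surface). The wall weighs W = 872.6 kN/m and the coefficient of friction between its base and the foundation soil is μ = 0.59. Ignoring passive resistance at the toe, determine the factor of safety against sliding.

2.41

K_a = tan²(45° − 34.5°/2) = 0.2768.
P_a = ½K_aγH² = 0.5×0.2768×15.1×10.1² = 213.2 kN/m, acting at H/3 = 3.367 m above the base.
FS_sliding = μW / P_a = 0.59×872.6 / 213.2 = 2.415.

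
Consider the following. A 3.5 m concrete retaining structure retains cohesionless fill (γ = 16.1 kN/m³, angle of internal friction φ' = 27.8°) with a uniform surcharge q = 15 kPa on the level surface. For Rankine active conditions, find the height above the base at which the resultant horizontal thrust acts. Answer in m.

1.37 m

K_a = 0.3639.
Triangular part P₁ = ½K_aγH² = 35.88 at H/3 = 1.167 m; rectangular part P₂ = K_a q H = 19.10 at H/2 = 1.750 m.
ȳ = (P₁·1.167 + P₂·1.750)/(P₁+P₂) = 1.369 m.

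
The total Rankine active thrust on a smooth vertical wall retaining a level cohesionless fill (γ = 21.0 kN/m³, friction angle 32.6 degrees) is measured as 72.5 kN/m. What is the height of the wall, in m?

K_a = 0.2997. P_a = ½ K_a γ H² ⇒ H = √(2P_a/(K_a γ)).
H = √(2×72.5/(0.2997×21.0)) = 4.800 m.

4.80 m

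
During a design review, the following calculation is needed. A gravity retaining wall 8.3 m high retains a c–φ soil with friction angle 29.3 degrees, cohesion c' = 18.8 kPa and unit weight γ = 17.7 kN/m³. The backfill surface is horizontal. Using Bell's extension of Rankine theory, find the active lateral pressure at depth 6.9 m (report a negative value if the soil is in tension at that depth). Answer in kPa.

19.9 kPa

K_a = (1 − sin φ)/(1 + sin φ) = 0.3428.
σ_a = K_a γ z − 2c√K_a = 0.3428×17.7×6.9 − 2×18.8×0.5855 = 19.86 kPa.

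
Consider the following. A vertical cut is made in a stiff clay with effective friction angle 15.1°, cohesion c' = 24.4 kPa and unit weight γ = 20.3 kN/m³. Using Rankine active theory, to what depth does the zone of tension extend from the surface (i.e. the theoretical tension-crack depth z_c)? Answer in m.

K_a = tan²(45° − 15.1°/2) = 0.5867; √K_a = 0.7659.
The active pressure is zero where K_a γ z = 2c√K_a, so z_c = 2c/(γ√K_a) = 2×24.4/(20.3×0.7659) = 3.139 m.

3.14 m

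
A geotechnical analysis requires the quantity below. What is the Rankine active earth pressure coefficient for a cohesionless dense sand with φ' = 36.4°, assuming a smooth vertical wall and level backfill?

0.255

K_a = tan²(45° − φ/2) = tan²(26.80°) = 0.2552.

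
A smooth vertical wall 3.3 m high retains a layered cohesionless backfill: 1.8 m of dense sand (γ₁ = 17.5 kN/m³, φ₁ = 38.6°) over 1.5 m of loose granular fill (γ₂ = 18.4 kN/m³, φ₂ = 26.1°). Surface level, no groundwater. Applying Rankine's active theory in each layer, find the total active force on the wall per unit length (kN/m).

33.0 kN/m

K_a1 = tan²(45°−38.6°/2) = 0.2316; K_a2 = tan²(45°−26.1°/2) = 0.3889.
Layer 1: σ at base = K_a1 γ₁ h₁ = 7.296 kPa; P₁ = ½×7.296×1.8 = 6.566.
Layer 2: σ_v at top = γ₁h₁ = 31.50; σ_h top = K_a2×31.50 = 12.25; σ_h base = K_a2×(31.50+18.4×1.5) = 22.99.
P₂ = ½(12.25+22.99)×1.5 = 26.43. Total P_a = 6.566+26.43 = 33.00 kN/m.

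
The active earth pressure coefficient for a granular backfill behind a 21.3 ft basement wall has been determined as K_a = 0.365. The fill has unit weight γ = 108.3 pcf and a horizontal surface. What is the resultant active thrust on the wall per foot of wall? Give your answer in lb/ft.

P = ½ K_a γ H² = 0.5 × 0.365 × 108.3 × 21.3² = 8967 lb/ft.

8970 lb/ft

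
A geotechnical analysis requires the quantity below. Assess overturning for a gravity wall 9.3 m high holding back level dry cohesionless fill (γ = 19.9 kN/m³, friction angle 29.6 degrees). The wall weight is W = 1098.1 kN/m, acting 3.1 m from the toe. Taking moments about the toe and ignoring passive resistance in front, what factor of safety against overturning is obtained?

K_a = tan²(45° − 29.6°/2) = 0.3387.
P_a = ½K_aγH² = 0.5×0.3387×19.9×9.3² = 291.5 kN/m, acting at H/3 = 3.100 m above the base.
Overturning moment M_o = P_a × H/3 = 291.5 × 3.100 = 903.7.
Resisting moment M_r = W × 3.1 = 1098.1 × 3.1 = 3404.
FS_overturning = M_r/M_o = 3404/903.7 = 3.767.

3.77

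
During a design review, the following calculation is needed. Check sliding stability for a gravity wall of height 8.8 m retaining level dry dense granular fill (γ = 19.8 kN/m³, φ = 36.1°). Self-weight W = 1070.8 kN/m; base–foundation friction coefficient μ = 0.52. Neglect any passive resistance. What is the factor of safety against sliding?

2.81

K_a = tan²(45° − 36.1°/2) = 0.2585.
P_a = ½K_aγH² = 0.5×0.2585×19.8×8.8² = 198.2 kN/m, acting at H/3 = 2.933 m above the base.
FS_sliding = μW / P_a = 0.52×1070.8 / 198.2 = 2.810.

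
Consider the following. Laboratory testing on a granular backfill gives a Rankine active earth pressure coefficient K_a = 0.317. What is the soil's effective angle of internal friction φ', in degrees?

31.2°

K_a = tan²(45° − φ/2) ⇒ 45° − φ/2 = arctan(√0.317) = 29.38°.
φ = 2(45° − 29.38°) = 31.24°.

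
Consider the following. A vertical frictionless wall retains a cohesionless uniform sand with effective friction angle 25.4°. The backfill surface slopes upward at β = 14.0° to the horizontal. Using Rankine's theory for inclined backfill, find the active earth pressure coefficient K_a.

K_a = cos β · (cos β − √(cos²β − cos²φ)) / (cos β + √(cos²β − cos²φ)).
cos β = 0.9703, cos φ = 0.9033, √(cos²β − cos²φ) = 0.3542.
K_a = 0.9703 × (0.9703 − 0.3542)/(0.9703 + 0.3542) = 0.4513.

0.451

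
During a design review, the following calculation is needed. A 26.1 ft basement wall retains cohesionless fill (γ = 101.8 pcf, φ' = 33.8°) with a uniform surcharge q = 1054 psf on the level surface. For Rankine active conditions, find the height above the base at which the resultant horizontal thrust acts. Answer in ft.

K_a = 0.2851.
Triangular part P₁ = ½K_aγH² = 9886 at H/3 = 8.700 ft; rectangular part P₂ = K_a q H = 7843 at H/2 = 13.05 ft.
ȳ = (P₁·8.700 + P₂·13.05)/(P₁+P₂) = 10.62 ft.

10.6 ft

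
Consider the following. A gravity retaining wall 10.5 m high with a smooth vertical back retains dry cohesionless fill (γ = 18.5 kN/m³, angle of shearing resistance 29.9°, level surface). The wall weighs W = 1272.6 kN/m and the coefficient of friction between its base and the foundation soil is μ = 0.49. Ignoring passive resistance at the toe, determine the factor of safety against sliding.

1.83

K_a = tan²(45° − 29.9°/2) = 0.3347.
P_a = ½K_aγH² = 0.5×0.3347×18.5×10.5² = 341.3 kN/m, acting at H/3 = 3.500 m above the base.
FS_sliding = μW / P_a = 0.49×1272.6 / 341.3 = 1.827.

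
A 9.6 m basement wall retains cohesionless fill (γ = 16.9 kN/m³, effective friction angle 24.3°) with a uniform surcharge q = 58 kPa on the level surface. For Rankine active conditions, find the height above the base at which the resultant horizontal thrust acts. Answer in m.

3.87 m

K_a = 0.4169.
Triangular part P₁ = ½K_aγH² = 324.7 at H/3 = 3.200 m; rectangular part P₂ = K_a q H = 232.1 at H/2 = 4.800 m.
ȳ = (P₁·3.200 + P₂·4.800)/(P₁+P₂) = 3.867 m.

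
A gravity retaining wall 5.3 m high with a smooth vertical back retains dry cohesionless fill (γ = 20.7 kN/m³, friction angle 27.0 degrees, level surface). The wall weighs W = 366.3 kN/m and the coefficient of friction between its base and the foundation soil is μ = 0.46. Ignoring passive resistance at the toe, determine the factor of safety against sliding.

1.54

K_a = tan²(45° − 27.0°/2) = 0.3755.
P_a = ½K_aγH² = 0.5×0.3755×20.7×5.3² = 109.2 kN/m, acting at H/3 = 1.767 m above the base.
FS_sliding = μW / P_a = 0.46×366.3 / 109.2 = 1.543.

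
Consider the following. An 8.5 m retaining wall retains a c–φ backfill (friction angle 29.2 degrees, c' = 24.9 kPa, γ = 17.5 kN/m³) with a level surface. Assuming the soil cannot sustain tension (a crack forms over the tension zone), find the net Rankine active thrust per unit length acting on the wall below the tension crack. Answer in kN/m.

K_a = 0.3442; √K_a = 0.5867.
Tension-crack depth z_c = 2c/(γ√K_a) = 2×24.9/(17.5×0.5867) = 4.850 m.
σ_a at base = K_a γ H − 2c√K_a = 0.3442×17.5×8.5 − 2×24.9×0.5867 = 21.98 kPa.
P_a = ½ × 21.98 × (H − z_c) = 0.5×21.98×3.650 = 40.12 kN/m.

40.1 kN/m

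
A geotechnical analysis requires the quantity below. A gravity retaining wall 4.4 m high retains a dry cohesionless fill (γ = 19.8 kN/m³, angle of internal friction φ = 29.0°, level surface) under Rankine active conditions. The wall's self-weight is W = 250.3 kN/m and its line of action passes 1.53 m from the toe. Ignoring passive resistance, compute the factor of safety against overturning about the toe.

K_a = tan²(45° − 29.0°/2) = 0.3470.
P_a = ½K_aγH² = 0.5×0.3470×19.8×4.4² = 66.50 kN/m, acting at H/3 = 1.467 m above the base.
Overturning moment M_o = P_a × H/3 = 66.50 × 1.467 = 97.54.
Resisting moment M_r = W × 1.53 = 250.3 × 1.53 = 383.0.
FS_overturning = M_r/M_o = 383.0/97.54 = 3.926.

3.93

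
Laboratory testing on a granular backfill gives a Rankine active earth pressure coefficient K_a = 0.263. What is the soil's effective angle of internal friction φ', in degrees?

K_a = tan²(45° − φ/2) ⇒ 45° − φ/2 = arctan(√0.263) = 27.15°.
φ = 2(45° − 27.15°) = 35.70°.

35.7°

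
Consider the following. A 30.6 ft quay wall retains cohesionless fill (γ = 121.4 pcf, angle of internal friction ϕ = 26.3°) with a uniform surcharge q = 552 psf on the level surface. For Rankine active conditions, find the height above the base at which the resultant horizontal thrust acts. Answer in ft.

11.4 ft

K_a = 0.3859.
Triangular part P₁ = ½K_aγH² = 21940 at H/3 = 10.20 ft; rectangular part P₂ = K_a q H = 6519 at H/2 = 15.30 ft.
ȳ = (P₁·10.20 + P₂·15.30)/(P₁+P₂) = 11.37 ft.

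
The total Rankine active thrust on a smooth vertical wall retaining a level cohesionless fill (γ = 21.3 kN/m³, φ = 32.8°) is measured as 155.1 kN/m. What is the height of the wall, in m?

K_a = 0.2973. P_a = ½ K_a γ H² ⇒ H = √(2P_a/(K_a γ)).
H = √(2×155.1/(0.2973×21.3)) = 6.999 m.

7.00 m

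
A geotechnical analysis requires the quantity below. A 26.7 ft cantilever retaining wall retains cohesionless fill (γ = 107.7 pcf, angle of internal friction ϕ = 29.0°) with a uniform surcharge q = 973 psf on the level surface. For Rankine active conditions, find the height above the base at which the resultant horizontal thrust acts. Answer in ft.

10.7 ft

K_a = 0.3470.
Triangular part P₁ = ½K_aγH² = 13320 at H/3 = 8.900 ft; rectangular part P₂ = K_a q H = 9014 at H/2 = 13.35 ft.
ȳ = (P₁·8.900 + P₂·13.35)/(P₁+P₂) = 10.70 ft.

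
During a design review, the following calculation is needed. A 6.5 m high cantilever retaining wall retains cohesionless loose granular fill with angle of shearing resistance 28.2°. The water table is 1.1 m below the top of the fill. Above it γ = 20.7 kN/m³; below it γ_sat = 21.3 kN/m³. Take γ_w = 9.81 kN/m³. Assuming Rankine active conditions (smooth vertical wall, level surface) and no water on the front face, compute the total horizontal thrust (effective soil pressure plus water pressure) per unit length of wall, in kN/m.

K_a = tan²(45° − φ/2) = 0.3582.
γ' = 21.3 − 9.81 = 11.49 kN/m³. Depth below WT = 5.4 m.
σ'_h at WT = K_a γ d_w = 8.156 kPa; at base = 8.156 + K_a γ' × 5.4 = 30.38 kPa.
P₁ (0–1.1 m) = ½×8.156×1.1 = 4.486. P₂ (1.1–6.5 m) = ½(8.156+30.38)×5.4 = 104.0.
P_w = ½ γ_w h₂² = 0.5×9.81×5.4² = 143.0. Total = 4.486+104.0+143.0 = 251.6 kN/m.

252 kN/m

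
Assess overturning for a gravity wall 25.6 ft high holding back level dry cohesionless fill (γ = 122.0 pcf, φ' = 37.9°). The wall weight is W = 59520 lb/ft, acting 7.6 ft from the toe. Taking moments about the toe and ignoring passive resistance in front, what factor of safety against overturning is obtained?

5.55

K_a = tan²(45° − 37.9°/2) = 0.2389.
P_a = ½K_aγH² = 0.5×0.2389×122.0×25.6² = 9552 lb/ft, acting at H/3 = 8.533 ft above the base.
Overturning moment M_o = P_a × H/3 = 9552 × 8.533 = 81510.
Resisting moment M_r = W × 7.6 = 59520 × 7.6 = 452400.
FS_overturning = M_r/M_o = 452400/81510 = 5.550.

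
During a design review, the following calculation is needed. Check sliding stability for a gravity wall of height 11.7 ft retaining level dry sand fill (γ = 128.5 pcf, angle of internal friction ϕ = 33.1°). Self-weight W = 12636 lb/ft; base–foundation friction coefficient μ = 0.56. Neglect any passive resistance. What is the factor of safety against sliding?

K_a = tan²(45° − 33.1°/2) = 0.2936.
P_a = ½K_aγH² = 0.5×0.2936×128.5×11.7² = 2582 lb/ft, acting at H/3 = 3.900 ft above the base.
FS_sliding = μW / P_a = 0.56×12636 / 2582 = 2.741.

2.74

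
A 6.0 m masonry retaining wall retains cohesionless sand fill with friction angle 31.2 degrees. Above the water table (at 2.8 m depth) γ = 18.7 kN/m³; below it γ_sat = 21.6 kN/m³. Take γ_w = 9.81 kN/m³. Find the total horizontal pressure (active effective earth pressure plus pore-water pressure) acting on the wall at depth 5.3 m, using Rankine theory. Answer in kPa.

K_a = (1 − sin φ)/(1 + sin φ) = 0.3175.
γ' = 21.6 − 9.81 = 11.79 kN/m³.
Effective vertical stress at 5.3 m: σ'_v = 18.7×2.8 + 11.79×2.50 = 81.83 kPa.
σ'_h = K_a σ'_v = 0.3175 × 81.83 = 25.98 kPa; u = γ_w × 2.50 = 24.53 kPa.
Total σ_h = 25.98 + 24.53 = 50.51 kPa.

50.5 kPa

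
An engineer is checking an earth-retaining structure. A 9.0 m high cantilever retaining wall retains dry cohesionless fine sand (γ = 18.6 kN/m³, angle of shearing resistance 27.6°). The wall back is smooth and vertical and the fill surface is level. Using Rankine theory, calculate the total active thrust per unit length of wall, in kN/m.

K_a = tan²(45° − φ/2) = 0.3668.
P_a = ½ K_a γ H² = 0.5 × 0.3668 × 18.6 × 9.0² = 276.3 kN/m.

276 kN/m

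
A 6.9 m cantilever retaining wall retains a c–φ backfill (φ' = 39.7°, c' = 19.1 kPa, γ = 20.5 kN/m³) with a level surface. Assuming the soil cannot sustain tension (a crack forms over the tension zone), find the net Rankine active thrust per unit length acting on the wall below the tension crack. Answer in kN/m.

K_a = 0.2204; √K_a = 0.4695.
Tension-crack depth z_c = 2c/(γ√K_a) = 2×19.1/(20.5×0.4695) = 3.969 m.
σ_a at base = K_a γ H − 2c√K_a = 0.2204×20.5×6.9 − 2×19.1×0.4695 = 13.24 kPa.
P_a = ½ × 13.24 × (H − z_c) = 0.5×13.24×2.931 = 19.41 kN/m.

19.4 kN/m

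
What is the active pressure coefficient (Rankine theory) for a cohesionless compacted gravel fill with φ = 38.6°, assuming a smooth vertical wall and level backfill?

0.232

K_a = (1 − sin φ)/(1 + sin φ) = (1 − sin 38.6°)/(1 + sin 38.6°) = 0.2316.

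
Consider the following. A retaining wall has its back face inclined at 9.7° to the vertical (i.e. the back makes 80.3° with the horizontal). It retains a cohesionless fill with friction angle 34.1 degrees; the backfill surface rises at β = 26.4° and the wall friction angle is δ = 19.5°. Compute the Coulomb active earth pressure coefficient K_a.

0.529

K_a = sin²(α+φ) / [sin²α · sin(α−δ) · (1 + √{sin(φ+δ)sin(φ−β) / (sin(α−δ)sin(α+β))})²].
With α = 80.3°, φ = 34.1°, δ = 19.5°, β = 26.4°: K_a = 0.5293.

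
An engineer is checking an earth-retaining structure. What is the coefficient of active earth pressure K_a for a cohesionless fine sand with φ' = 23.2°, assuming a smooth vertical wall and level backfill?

0.435

K_a = tan²(45° − φ/2) = tan²(33.40°) = 0.4348.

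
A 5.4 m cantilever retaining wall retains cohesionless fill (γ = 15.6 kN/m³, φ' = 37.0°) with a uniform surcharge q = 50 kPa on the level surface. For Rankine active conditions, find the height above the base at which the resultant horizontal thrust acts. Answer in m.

2.29 m

K_a = 0.2486.
Triangular part P₁ = ½K_aγH² = 56.54 at H/3 = 1.800 m; rectangular part P₂ = K_a q H = 67.12 at H/2 = 2.700 m.
ȳ = (P₁·1.800 + P₂·2.700)/(P₁+P₂) = 2.288 m.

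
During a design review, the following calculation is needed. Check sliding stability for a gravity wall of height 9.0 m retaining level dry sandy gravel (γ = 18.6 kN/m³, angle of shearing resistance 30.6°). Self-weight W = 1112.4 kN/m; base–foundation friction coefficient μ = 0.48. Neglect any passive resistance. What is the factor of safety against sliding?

K_a = tan²(45° − 30.6°/2) = 0.3253.
P_a = ½K_aγH² = 0.5×0.3253×18.6×9.0² = 245.1 kN/m, acting at H/3 = 3.000 m above the base.
FS_sliding = μW / P_a = 0.48×1112.4 / 245.1 = 2.179.

2.18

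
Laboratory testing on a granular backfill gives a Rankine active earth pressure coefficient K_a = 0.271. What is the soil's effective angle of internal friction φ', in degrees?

35.0°

K_a = tan²(45° − φ/2) ⇒ 45° − φ/2 = arctan(√0.271) = 27.50°.
φ = 2(45° − 27.50°) = 35.00°.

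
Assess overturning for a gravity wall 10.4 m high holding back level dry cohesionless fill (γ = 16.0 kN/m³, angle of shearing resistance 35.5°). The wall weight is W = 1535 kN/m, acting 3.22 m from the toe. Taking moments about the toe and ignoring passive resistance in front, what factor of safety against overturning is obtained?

6.21

K_a = tan²(45° − 35.5°/2) = 0.2653.
P_a = ½K_aγH² = 0.5×0.2653×16.0×10.4² = 229.5 kN/m, acting at H/3 = 3.467 m above the base.
Overturning moment M_o = P_a × H/3 = 229.5 × 3.467 = 795.7.
Resisting moment M_r = W × 3.22 = 1535 × 3.22 = 4943.
FS_overturning = M_r/M_o = 4943/795.7 = 6.212.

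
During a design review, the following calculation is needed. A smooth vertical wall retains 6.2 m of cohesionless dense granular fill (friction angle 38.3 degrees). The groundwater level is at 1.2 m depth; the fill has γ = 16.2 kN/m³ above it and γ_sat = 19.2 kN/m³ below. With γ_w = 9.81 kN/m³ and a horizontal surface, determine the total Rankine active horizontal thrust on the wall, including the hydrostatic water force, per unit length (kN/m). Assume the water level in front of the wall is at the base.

K_a = tan²(45° − φ/2) = 0.2347.
γ' = 19.2 − 9.81 = 9.390 kN/m³. Depth below WT = 5.0 m.
σ'_h at WT = K_a γ d_w = 4.563 kPa; at base = 4.563 + K_a γ' × 5.0 = 15.58 kPa.
P₁ (0–1.2 m) = ½×4.563×1.2 = 2.738. P₂ (1.2–6.2 m) = ½(4.563+15.58)×5.0 = 50.37.
P_w = ½ γ_w h₂² = 0.5×9.81×5.0² = 122.6. Total = 2.738+50.37+122.6 = 175.7 kN/m.

176 kN/m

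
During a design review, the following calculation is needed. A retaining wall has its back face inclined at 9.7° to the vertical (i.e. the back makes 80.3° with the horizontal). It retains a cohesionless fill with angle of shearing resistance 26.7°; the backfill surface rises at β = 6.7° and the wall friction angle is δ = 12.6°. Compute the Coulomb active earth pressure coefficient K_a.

0.462

K_a = sin²(α+φ) / [sin²α · sin(α−δ) · (1 + √{sin(φ+δ)sin(φ−β) / (sin(α−δ)sin(α+β))})²].
With α = 80.3°, φ = 26.7°, δ = 12.6°, β = 6.7°: K_a = 0.4618.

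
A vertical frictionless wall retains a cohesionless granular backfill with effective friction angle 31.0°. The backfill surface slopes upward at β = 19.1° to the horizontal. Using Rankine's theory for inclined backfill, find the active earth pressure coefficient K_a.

K_a = cos β · (cos β − √(cos²β − cos²φ)) / (cos β + √(cos²β − cos²φ)).
cos β = 0.9449, cos φ = 0.8572, √(cos²β − cos²φ) = 0.3977.
K_a = 0.9449 × (0.9449 − 0.3977)/(0.9449 + 0.3977) = 0.3851.

0.385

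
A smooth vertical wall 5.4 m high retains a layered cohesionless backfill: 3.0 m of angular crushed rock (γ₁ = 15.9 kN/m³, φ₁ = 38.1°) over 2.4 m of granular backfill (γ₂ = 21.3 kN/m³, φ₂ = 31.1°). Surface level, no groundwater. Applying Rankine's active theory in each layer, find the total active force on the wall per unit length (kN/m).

73.0 kN/m

K_a1 = tan²(45°−38.1°/2) = 0.2368; K_a2 = tan²(45°−31.1°/2) = 0.3188.
Layer 1: σ at base = K_a1 γ₁ h₁ = 11.30 kPa; P₁ = ½×11.30×3.0 = 16.95.
Layer 2: σ_v at top = γ₁h₁ = 47.70; σ_h top = K_a2×47.70 = 15.21; σ_h base = K_a2×(47.70+21.3×2.4) = 31.50.
P₂ = ½(15.21+31.50)×2.4 = 56.05. Total P_a = 16.95+56.05 = 73.00 kN/m.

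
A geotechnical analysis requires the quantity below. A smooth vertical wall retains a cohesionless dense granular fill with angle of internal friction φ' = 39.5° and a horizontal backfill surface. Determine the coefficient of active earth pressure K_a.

0.222

K_a = tan²(45° − φ/2) = tan²(25.25°) = 0.2224.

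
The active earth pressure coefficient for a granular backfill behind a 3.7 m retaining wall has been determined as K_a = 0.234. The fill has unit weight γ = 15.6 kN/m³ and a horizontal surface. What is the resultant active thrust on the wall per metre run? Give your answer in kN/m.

P = ½ K_a γ H² = 0.5 × 0.234 × 15.6 × 3.7² = 24.99 kN/m.

25.0 kN/m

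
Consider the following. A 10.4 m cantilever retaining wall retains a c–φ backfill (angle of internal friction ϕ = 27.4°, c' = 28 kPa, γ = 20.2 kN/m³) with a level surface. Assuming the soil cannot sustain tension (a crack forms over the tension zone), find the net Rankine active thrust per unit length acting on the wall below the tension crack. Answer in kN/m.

K_a = 0.3697; √K_a = 0.6080.
Tension-crack depth z_c = 2c/(γ√K_a) = 2×28/(20.2×0.6080) = 4.560 m.
σ_a at base = K_a γ H − 2c√K_a = 0.3697×20.2×10.4 − 2×28×0.6080 = 43.61 kPa.
P_a = ½ × 43.61 × (H − z_c) = 0.5×43.61×5.840 = 127.4 kN/m.

127 kN/m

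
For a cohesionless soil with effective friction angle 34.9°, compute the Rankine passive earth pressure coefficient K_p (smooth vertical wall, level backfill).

K_p = (1 + sin φ)/(1 − sin φ) = tan²(45° + 34.9°/2) = 3.674.

3.67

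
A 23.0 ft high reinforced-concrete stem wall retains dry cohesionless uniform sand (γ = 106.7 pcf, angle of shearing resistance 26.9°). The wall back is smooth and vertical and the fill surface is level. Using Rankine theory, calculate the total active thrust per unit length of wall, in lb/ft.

K_a = tan²(45° − φ/2) = 0.3770.
P_a = ½ K_a γ H² = 0.5 × 0.3770 × 106.7 × 23.0² = 10640 lb/ft.

10600 lb/ft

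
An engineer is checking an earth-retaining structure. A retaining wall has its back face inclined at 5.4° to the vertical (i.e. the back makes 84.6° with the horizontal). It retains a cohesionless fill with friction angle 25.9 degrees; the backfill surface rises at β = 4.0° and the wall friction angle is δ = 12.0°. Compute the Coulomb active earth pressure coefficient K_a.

0.418

K_a = sin²(α+φ) / [sin²α · sin(α−δ) · (1 + √{sin(φ+δ)sin(φ−β) / (sin(α−δ)sin(α+β))})²].
With α = 84.6°, φ = 25.9°, δ = 12.0°, β = 4.0°: K_a = 0.4178.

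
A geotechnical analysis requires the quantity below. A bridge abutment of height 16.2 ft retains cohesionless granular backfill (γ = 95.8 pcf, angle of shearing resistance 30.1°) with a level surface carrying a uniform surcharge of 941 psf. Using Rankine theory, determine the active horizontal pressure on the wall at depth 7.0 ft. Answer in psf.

K_a = (1 − sin φ)/(1 + sin φ) = 0.3320.
σ_v = γz + q = 95.8 × 7.0 + 941 = 1612 psf.
σ_h = K_a σ_v = 0.3320 × 1612 = 535.0 psf.

535 psf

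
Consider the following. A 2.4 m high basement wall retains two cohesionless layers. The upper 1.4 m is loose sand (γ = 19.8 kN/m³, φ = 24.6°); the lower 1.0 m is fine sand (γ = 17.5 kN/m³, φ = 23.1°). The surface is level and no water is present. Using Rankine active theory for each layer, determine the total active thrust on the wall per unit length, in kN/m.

23.9 kN/m

K_a1 = tan²(45°−24.6°/2) = 0.4121; K_a2 = tan²(45°−23.1°/2) = 0.4364.
Layer 1: σ at base = K_a1 γ₁ h₁ = 11.42 kPa; P₁ = ½×11.42×1.4 = 7.997.
Layer 2: σ_v at top = γ₁h₁ = 27.72; σ_h top = K_a2×27.72 = 12.10; σ_h base = K_a2×(27.72+17.5×1.0) = 19.74.
P₂ = ½(12.10+19.74)×1.0 = 15.92. Total P_a = 7.997+15.92 = 23.91 kN/m.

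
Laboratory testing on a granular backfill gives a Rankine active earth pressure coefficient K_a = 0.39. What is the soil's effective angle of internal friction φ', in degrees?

26.0°

K_a = tan²(45° − φ/2) ⇒ 45° − φ/2 = arctan(√0.39) = 31.98°.
φ = 2(45° − 31.98°) = 26.03°.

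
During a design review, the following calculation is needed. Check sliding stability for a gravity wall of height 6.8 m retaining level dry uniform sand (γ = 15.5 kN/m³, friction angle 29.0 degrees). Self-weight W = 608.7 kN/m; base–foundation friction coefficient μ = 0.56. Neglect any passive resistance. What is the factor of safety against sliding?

2.74

K_a = tan²(45° − 29.0°/2) = 0.3470.
P_a = ½K_aγH² = 0.5×0.3470×15.5×6.8² = 124.3 kN/m, acting at H/3 = 2.267 m above the base.
FS_sliding = μW / P_a = 0.56×608.7 / 124.3 = 2.741.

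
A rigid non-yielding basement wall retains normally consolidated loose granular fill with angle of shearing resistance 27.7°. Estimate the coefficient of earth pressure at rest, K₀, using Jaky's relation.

K₀ = 1 − sin φ' = 1 − sin 27.7° = 0.5352.

0.535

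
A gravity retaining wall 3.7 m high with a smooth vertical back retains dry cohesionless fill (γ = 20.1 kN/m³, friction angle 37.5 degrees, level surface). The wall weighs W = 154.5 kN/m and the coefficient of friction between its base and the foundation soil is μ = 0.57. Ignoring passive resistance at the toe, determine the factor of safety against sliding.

2.63

K_a = tan²(45° − 37.5°/2) = 0.2432.
P_a = ½K_aγH² = 0.5×0.2432×20.1×3.7² = 33.46 kN/m, acting at H/3 = 1.233 m above the base.
FS_sliding = μW / P_a = 0.57×154.5 / 33.46 = 2.632.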